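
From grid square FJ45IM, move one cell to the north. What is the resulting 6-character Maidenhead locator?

FJ45in

Latitude subsquare m = 12; +1 → 13 = n.
The longitude characters are unchanged.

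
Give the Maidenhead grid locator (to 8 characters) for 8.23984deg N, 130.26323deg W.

CJ48uf87

Shift to the Maidenhead origin (180°W, 90°S): lon 49.73677, lat 98.23984.
Field: lon ⌊49.73677/20⌋ = 2 → C; lat ⌊98.23984/10⌋ = 9 → J.
Square: lon ⌊9.73677/2⌋ = 4; lat ⌊8.23984/1⌋ = 8.
Subsquare: lon ⌊1.73677/0.0833333⌋ = 20 → u; lat ⌊0.23984/0.0416667⌋ = 5 → f.
Extended square: lon ⌊0.07010/0.00833333⌋ = 8; lat ⌊0.03151/0.00416667⌋ = 7.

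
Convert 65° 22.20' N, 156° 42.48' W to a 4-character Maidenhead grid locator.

BP15

Shift to the Maidenhead origin (180°W, 90°S): lon 23.29, lat 155.37.
Field: 23.29/20 → 1 → B, 155.37/10 → 15 → P; chars BP.
Square: 3.29/2 → 1, 5.37/1 → 5; chars 15.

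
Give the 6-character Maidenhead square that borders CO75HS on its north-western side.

CO75gt

Longitude subsquare h = 7; −1 → 6 = g.
Latitude subsquare s = 18; +1 → 19 = t.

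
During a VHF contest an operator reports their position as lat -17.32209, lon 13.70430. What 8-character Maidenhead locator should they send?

JH62uq42

Offset from 180°W / 90°S: lon 193.70430°, lat 72.67791°.
Field: lon ⌊193.70430/20⌋ = 9 → J; lat ⌊72.67791/10⌋ = 7 → H.
Square: lon ⌊13.70430/2⌋ = 6; lat ⌊2.67791/1⌋ = 2.
Subsquare: lon ⌊1.70430/0.0833333⌋ = 20 → u; lat ⌊0.67791/0.0416667⌋ = 16 → q.
Extended square: lon ⌊0.03763/0.00833333⌋ = 4; lat ⌊0.01124/0.00416667⌋ = 2.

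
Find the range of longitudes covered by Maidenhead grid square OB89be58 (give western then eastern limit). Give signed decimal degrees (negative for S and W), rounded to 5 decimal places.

116.12500, 116.13333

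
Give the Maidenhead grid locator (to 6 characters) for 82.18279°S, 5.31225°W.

Shift to the Maidenhead origin (180°W, 90°S): lon 174.6877, lat 7.8172.
Field: lon ⌊174.6877/20⌋ = 8 → I; lat ⌊7.8172/10⌋ = 0 → A.
Square: lon ⌊14.6877/2⌋ = 7; lat ⌊7.8172/1⌋ = 7.
Subsquare: lon ⌊0.6877/0.0833333⌋ = 8 → i; lat ⌊0.8172/0.0416667⌋ = 19 → t.

IA77it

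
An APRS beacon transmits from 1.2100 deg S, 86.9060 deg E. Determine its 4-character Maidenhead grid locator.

NI38

Shift to the Maidenhead origin (180°W, 90°S): lon 266.91, lat 88.79.
Field (20°×10°, letters A–R): 266.91/20 → 13 → N, 88.79/10 → 8 → I; chars NI.
Square (2°×1°, digits 0–9): 6.91/2 → 3, 8.79/1 → 8; chars 38.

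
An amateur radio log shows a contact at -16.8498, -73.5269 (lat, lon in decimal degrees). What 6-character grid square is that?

Shift to the Maidenhead origin (180°W, 90°S): lon 106.4731, lat 73.1502.
Field (20°×10°, letters A–R): lon ⌊106.4731/20⌋ = 5 → F; lat ⌊73.1502/10⌋ = 7 → H.
Square (2°×1°, digits 0–9): lon ⌊6.4731/2⌋ = 3; lat ⌊3.1502/1⌋ = 3.
Subsquare (5′×2.5′, letters a–x): lon ⌊0.4731/0.0833333⌋ = 5 → f; lat ⌊0.1502/0.0416667⌋ = 3 → d.

FH33fd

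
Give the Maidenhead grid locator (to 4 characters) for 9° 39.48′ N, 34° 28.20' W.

HJ29

Shift to the Maidenhead origin (180°W, 90°S): lon 145.53, lat 99.66.
Field: lon ⌊145.53/20⌋ = 7 → H; lat ⌊99.66/10⌋ = 9 → J.
Square: lon ⌊5.53/2⌋ = 2; lat ⌊9.66/1⌋ = 9.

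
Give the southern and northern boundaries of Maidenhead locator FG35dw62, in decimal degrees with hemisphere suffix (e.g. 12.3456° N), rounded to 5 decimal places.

24.07500° S, 24.07083° S

Field F=5, G=6: +5·20° lon, +6·10° lat → SW at lon -80°, lat -30°.
Square 3, 5: +3·2° lon, +5·1° lat → SW at lon -74°, lat -25°.
Subsquare d=3, w=22: +3·0.0833333° lon, +22·0.0416667° lat → SW at lon -73.75°, lat -24.0833°.
Extended square 6, 2: +6·0.00833333° lon, +2·0.00416667° lat → SW at lon -73.7°, lat -24.075°.
Cell spans 0.00833333° lon × 0.00416667° lat.
south 24.07500° S, north 24.07083° S.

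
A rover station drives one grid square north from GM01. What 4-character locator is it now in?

GM02

Latitude square 1; +1 → 2.
The longitude characters are unchanged.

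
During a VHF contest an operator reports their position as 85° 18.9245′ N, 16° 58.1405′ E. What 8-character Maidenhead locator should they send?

JR85lh65

Add 180° to longitude and 90° to latitude: 196.96901, 175.31541.
Field: lon ⌊196.96901/20⌋ = 9 → J; lat ⌊175.31541/10⌋ = 17 → R.
Square: lon ⌊16.96901/2⌋ = 8; lat ⌊5.31541/1⌋ = 5.
Subsquare: lon ⌊0.96901/0.0833333⌋ = 11 → l; lat ⌊0.31541/0.0416667⌋ = 7 → h.
Extended square: lon ⌊0.05234/0.00833333⌋ = 6; lat ⌊0.02374/0.00416667⌋ = 5.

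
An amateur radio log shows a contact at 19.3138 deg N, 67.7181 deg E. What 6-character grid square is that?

Add 180° to longitude and 90° to latitude: 247.7181, 109.3138.
Field (20°×10°, letters A–R): lon ⌊247.7181/20⌋ = 12 → M; lat ⌊109.3138/10⌋ = 10 → K.
Square (2°×1°, digits 0–9): lon ⌊7.7181/2⌋ = 3; lat ⌊9.3138/1⌋ = 9.
Subsquare (5′×2.5′, letters a–x): lon ⌊1.7181/0.0833333⌋ = 20 → u; lat ⌊0.3138/0.0416667⌋ = 7 → h.

MK39uh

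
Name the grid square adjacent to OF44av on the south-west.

OF34xu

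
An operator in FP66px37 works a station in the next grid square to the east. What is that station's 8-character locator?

FP66px47

Longitude extended square 3; +1 → 4.
The latitude characters are unchanged.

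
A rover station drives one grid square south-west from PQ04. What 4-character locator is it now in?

Longitude square 0; −1 → -1, wraps to 9, carry into field.
Longitude field P = 15; −1 → 14 = O.
Latitude square 4; −1 → 3.

OQ93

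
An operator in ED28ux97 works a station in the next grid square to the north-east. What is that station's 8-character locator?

ED28vx08

Longitude extended square 9; +1 → 10, wraps to 0, carry into subsquare.
Longitude subsquare u = 20; +1 → 21 = v.
Latitude extended square 7; +1 → 8.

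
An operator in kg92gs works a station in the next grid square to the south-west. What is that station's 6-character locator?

KG92fr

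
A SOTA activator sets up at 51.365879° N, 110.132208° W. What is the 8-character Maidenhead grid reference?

Shift to the Maidenhead origin (180°W, 90°S): lon 69.86779, lat 141.36588.
Field (20°×10°, letters A–R): lon ⌊69.86779/20⌋ = 3 → D; lat ⌊141.36588/10⌋ = 14 → O.
Square (2°×1°, digits 0–9): lon ⌊9.86779/2⌋ = 4; lat ⌊1.36588/1⌋ = 1.
Subsquare (5′×2.5′, letters a–x): lon ⌊1.86779/0.0833333⌋ = 22 → w; lat ⌊0.36588/0.0416667⌋ = 8 → i.
Extended square (30″×15″, digits 0–9): lon ⌊0.03446/0.00833333⌋ = 4; lat ⌊0.03255/0.00416667⌋ = 7.

DO41wi47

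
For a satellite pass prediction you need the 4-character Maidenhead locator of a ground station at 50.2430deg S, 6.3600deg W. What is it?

Add 180° to longitude and 90° to latitude: 173.64, 39.76.
Field: lon ⌊173.64/20⌋ = 8 → I; lat ⌊39.76/10⌋ = 3 → D.
Square: lon ⌊13.64/2⌋ = 6; lat ⌊9.76/1⌋ = 9.

ID69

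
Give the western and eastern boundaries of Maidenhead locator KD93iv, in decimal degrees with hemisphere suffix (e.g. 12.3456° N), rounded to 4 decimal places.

38.6667° E, 38.7500° E

Field K=10, D=3: +10·20° lon, +3·10° lat → SW at lon 20°, lat -60°.
Square 9, 3: +9·2° lon, +3·1° lat → SW at lon 38°, lat -57°.
Subsquare i=8, v=21: +8·0.0833333° lon, +21·0.0416667° lat → SW at lon 38.6667°, lat -56.125°.
Cell spans 0.0833333° lon × 0.0416667° lat.
west 38.6667° E, east 38.7500° E.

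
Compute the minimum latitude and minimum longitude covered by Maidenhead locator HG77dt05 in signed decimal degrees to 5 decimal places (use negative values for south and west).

Field H=7, G=6: +7·20° lon, +6·10° lat → SW at lon -40°, lat -30°.
Square 7, 7: +7·2° lon, +7·1° lat → SW at lon -26°, lat -23°.
Subsquare d=3, t=19: +3·0.0833333° lon, +19·0.0416667° lat → SW at lon -25.75°, lat -22.2083°.
Extended square 0, 5: +0·0.00833333° lon, +5·0.00416667° lat → SW at lon -25.75°, lat -22.1875°.
latitude -22.18750, longitude -25.75000.

-22.18750, -25.75000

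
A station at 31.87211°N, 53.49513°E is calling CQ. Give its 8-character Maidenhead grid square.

LM61ru99

Add 180° to longitude and 90° to latitude: 233.49513, 121.87211.
Field: 233.49513/20 → 11 → L, 121.87211/10 → 12 → M; chars LM.
Square: 13.49513/2 → 6, 1.87211/1 → 1; chars 61.
Subsquare: 1.49513/0.0833333 → 17 → r, 0.87211/0.0416667 → 20 → u; chars ru.
Extended square: 0.07846/0.00833333 → 9, 0.03878/0.00416667 → 9; chars 99.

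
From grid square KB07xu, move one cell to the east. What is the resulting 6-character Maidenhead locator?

KB17au

Longitude subsquare x = 23; +1 → 24, wraps to 0 = a, carry into square.
Longitude square 0; +1 → 1.
The latitude characters are unchanged.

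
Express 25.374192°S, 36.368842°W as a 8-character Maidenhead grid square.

HG14tp50

Shift to the Maidenhead origin (180°W, 90°S): lon 143.63116, lat 64.62581.
Field: lon ⌊143.63116/20⌋ = 7 → H; lat ⌊64.62581/10⌋ = 6 → G.
Square: lon ⌊3.63116/2⌋ = 1; lat ⌊4.62581/1⌋ = 4.
Subsquare: lon ⌊1.63116/0.0833333⌋ = 19 → t; lat ⌊0.62581/0.0416667⌋ = 15 → p.
Extended square: lon ⌊0.04782/0.00833333⌋ = 5; lat ⌊0.00081/0.00416667⌋ = 0.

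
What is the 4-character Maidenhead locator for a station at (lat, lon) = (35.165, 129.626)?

PM45

Add 180° to longitude and 90° to latitude: 309.63, 125.16.
Field (20°×10°, letters A–R): lon ⌊309.63/20⌋ = 15 → P; lat ⌊125.16/10⌋ = 12 → M.
Square (2°×1°, digits 0–9): lon ⌊9.63/2⌋ = 4; lat ⌊5.16/1⌋ = 5.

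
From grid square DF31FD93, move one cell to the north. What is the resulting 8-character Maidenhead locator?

DF31fd94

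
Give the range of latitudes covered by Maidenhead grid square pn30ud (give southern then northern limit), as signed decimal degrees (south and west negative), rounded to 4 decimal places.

40.1250, 40.1667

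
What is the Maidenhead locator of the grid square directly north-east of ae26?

Longitude square 2; +1 → 3.
Latitude square 6; +1 → 7.

AE37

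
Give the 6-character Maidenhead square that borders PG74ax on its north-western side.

PG65xa

Longitude subsquare a = 0; −1 → -1, wraps to 23 = x, carry into square.
Longitude square 7; −1 → 6.
Latitude subsquare x = 23; +1 → 24, wraps to 0 = a, carry into square.
Latitude square 4; +1 → 5.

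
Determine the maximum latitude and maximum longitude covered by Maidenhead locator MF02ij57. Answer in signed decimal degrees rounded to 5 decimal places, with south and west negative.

-37.59167, 60.71667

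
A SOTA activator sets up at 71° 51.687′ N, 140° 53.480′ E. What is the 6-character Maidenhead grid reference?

QQ01ku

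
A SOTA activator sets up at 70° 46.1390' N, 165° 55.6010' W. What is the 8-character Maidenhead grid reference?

AQ70as84

Add 180° to longitude and 90° to latitude: 14.07332, 160.76898.
Field: lon ⌊14.07332/20⌋ = 0 → A; lat ⌊160.76898/10⌋ = 16 → Q.
Square: lon ⌊14.07332/2⌋ = 7; lat ⌊0.76898/1⌋ = 0.
Subsquare: lon ⌊0.07332/0.0833333⌋ = 0 → a; lat ⌊0.76898/0.0416667⌋ = 18 → s.
Extended square: lon ⌊0.07332/0.00833333⌋ = 8; lat ⌊0.01898/0.00416667⌋ = 4.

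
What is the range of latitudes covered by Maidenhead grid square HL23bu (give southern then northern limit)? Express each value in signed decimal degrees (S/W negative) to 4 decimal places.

23.8333, 23.8750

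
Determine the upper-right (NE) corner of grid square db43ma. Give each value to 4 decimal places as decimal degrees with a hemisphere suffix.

Field D=3, B=1: +3·20° lon, +1·10° lat → SW at lon -120°, lat -80°.
Square 4, 3: +4·2° lon, +3·1° lat → SW at lon -112°, lat -77°.
Subsquare m=12, a=0: +12·0.0833333° lon, +0·0.0416667° lat → SW at lon -111°, lat -77°.
Cell spans 0.0833333° lon × 0.0416667° lat. NE corner is SW corner plus one full cell.
latitude 76.9583° S, longitude 110.9167° W.

76.9583° S, 110.9167° W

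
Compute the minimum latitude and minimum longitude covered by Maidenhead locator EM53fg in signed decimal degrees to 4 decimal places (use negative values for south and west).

33.2500, -89.5833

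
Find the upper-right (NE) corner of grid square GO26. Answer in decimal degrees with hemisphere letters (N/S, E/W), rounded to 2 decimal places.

Field G=6, O=14: +6·20° lon, +14·10° lat → SW at lon -60°, lat 50°.
Square 2, 6: +2·2° lon, +6·1° lat → SW at lon -56°, lat 56°.
Cell spans 2° lon × 1° lat. NE corner is SW corner plus one full cell.
latitude 57.00° N, longitude 54.00° W.

57.00° N, 54.00° W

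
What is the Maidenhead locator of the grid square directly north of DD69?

Latitude square 9; +1 → 10, wraps to 0, carry into field.
Latitude field D = 3; +1 → 4 = E.
The longitude characters are unchanged.

DE60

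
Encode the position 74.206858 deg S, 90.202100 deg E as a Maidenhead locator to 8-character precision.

NB55ct40

Shift to the Maidenhead origin (180°W, 90°S): lon 270.20210, lat 15.79314.
Field (20°×10°, letters A–R): 270.20210/20 → 13 → N, 15.79314/10 → 1 → B; chars NB.
Square (2°×1°, digits 0–9): 10.20210/2 → 5, 5.79314/1 → 5; chars 55.
Subsquare (5′×2.5′, letters a–x): 0.20210/0.0833333 → 2 → c, 0.79314/0.0416667 → 19 → t; chars ct.
Extended square (30″×15″, digits 0–9): 0.03543/0.00833333 → 4, 0.00148/0.00416667 → 0; chars 40.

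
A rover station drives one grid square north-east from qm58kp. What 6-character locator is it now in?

Longitude subsquare k = 10; +1 → 11 = l.
Latitude subsquare p = 15; +1 → 16 = q.

QM58lq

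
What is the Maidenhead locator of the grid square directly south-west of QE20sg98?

QE20sg87

Longitude extended square 9; −1 → 8.
Latitude extended square 8; −1 → 7.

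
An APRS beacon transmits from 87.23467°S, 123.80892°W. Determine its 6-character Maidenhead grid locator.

CA82cs

Add 180° to longitude and 90° to latitude: 56.1911, 2.7653.
Field: 56.1911/20 → 2 → C, 2.7653/10 → 0 → A; chars CA.
Square: 16.1911/2 → 8, 2.7653/1 → 2; chars 82.
Subsquare: 0.1911/0.0833333 → 2 → c, 0.7653/0.0416667 → 18 → s; chars cs.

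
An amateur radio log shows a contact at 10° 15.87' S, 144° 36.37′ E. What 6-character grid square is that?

QH29hr

Add 180° to longitude and 90° to latitude: 324.6062, 79.7355.
Field: lon ⌊324.6062/20⌋ = 16 → Q; lat ⌊79.7355/10⌋ = 7 → H.
Square: lon ⌊4.6062/2⌋ = 2; lat ⌊9.7355/1⌋ = 9.
Subsquare: lon ⌊0.6062/0.0833333⌋ = 7 → h; lat ⌊0.7355/0.0416667⌋ = 17 → r.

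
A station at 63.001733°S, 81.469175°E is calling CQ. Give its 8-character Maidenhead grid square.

NC06rx69

Shift to the Maidenhead origin (180°W, 90°S): lon 261.46918, lat 26.99827.
Field: lon ⌊261.46918/20⌋ = 13 → N; lat ⌊26.99827/10⌋ = 2 → C.
Square: lon ⌊1.46918/2⌋ = 0; lat ⌊6.99827/1⌋ = 6.
Subsquare: lon ⌊1.46918/0.0833333⌋ = 17 → r; lat ⌊0.99827/0.0416667⌋ = 23 → x.
Extended square: lon ⌊0.05251/0.00833333⌋ = 6; lat ⌊0.03993/0.00416667⌋ = 9.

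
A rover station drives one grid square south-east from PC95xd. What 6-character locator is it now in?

Longitude subsquare x = 23; +1 → 24, wraps to 0 = a, carry into square.
Longitude square 9; +1 → 10, wraps to 0, carry into field.
Longitude field P = 15; +1 → 16 = Q.
Latitude subsquare d = 3; −1 → 2 = c.

QC05ac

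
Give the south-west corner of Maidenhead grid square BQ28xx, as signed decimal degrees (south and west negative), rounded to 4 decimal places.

78.9583, -154.0833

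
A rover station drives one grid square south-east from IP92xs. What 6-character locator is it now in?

JP02ar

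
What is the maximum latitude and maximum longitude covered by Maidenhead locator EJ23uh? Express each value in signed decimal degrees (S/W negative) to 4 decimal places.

3.3333, -94.2500

Field E=4, J=9: +4·20° lon, +9·10° lat → SW at lon -100°, lat 0°.
Square 2, 3: +2·2° lon, +3·1° lat → SW at lon -96°, lat 3°.
Subsquare u=20, h=7: +20·0.0833333° lon, +7·0.0416667° lat → SW at lon -94.3333°, lat 3.29167°.
Cell spans 0.0833333° lon × 0.0416667° lat. NE corner is SW corner plus one full cell.
latitude 3.3333, longitude -94.2500.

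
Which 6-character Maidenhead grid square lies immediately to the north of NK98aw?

NK98ax

Latitude subsquare w = 22; +1 → 23 = x.
The longitude characters are unchanged.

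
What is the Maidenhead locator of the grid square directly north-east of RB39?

RC40

Longitude square 3; +1 → 4.
Latitude square 9; +1 → 10, wraps to 0, carry into field.
Latitude field B = 1; +1 → 2 = C.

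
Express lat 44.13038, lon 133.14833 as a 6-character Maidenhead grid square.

Add 180° to longitude and 90° to latitude: 313.1483, 134.1304.
Field: 313.1483/20 → 15 → P, 134.1304/10 → 13 → N; chars PN.
Square: 13.1483/2 → 6, 4.1304/1 → 4; chars 64.
Subsquare: 1.1483/0.0833333 → 13 → n, 0.1304/0.0416667 → 3 → d; chars nd.

PN64nd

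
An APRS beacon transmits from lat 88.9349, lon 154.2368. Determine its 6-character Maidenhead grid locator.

QR78cw

Add 180° to longitude and 90° to latitude: 334.2368, 178.9349.
Field: lon ⌊334.2368/20⌋ = 16 → Q; lat ⌊178.9349/10⌋ = 17 → R.
Square: lon ⌊14.2368/2⌋ = 7; lat ⌊8.9349/1⌋ = 8.
Subsquare: lon ⌊0.2368/0.0833333⌋ = 2 → c; lat ⌊0.9349/0.0416667⌋ = 22 → w.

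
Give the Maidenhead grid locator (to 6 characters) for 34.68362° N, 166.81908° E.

RM34jq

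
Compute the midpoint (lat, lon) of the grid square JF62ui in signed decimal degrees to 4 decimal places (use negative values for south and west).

Field J=9, F=5: +9·20° lon, +5·10° lat → SW at lon 0°, lat -40°.
Square 6, 2: +6·2° lon, +2·1° lat → SW at lon 12°, lat -38°.
Subsquare u=20, i=8: +20·0.0833333° lon, +8·0.0416667° lat → SW at lon 13.6667°, lat -37.6667°.
Cell spans 0.0833333° lon × 0.0416667° lat. Centre is SW corner plus half of each.
latitude -37.6458, longitude 13.7083.

-37.6458, 13.7083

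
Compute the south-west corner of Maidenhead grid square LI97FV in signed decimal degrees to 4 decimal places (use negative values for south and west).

Field L=11, I=8: +11·20° lon, +8·10° lat → SW at lon 40°, lat -10°.
Square 9, 7: +9·2° lon, +7·1° lat → SW at lon 58°, lat -3°.
Subsquare f=5, v=21: +5·0.0833333° lon, +21·0.0416667° lat → SW at lon 58.4167°, lat -2.125°.
latitude -2.1250, longitude 58.4167.

-2.1250, 58.4167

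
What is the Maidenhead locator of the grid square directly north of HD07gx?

HD08ga

Latitude subsquare x = 23; +1 → 24, wraps to 0 = a, carry into square.
Latitude square 7; +1 → 8.
The longitude characters are unchanged.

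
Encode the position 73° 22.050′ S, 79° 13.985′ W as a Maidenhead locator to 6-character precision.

Offset from 180°W / 90°S: lon 100.7669°, lat 16.6325°.
Field (20°×10°, letters A–R): lon ⌊100.7669/20⌋ = 5 → F; lat ⌊16.6325/10⌋ = 1 → B.
Square (2°×1°, digits 0–9): lon ⌊0.7669/2⌋ = 0; lat ⌊6.6325/1⌋ = 6.
Subsquare (5′×2.5′, letters a–x): lon ⌊0.7669/0.0833333⌋ = 9 → j; lat ⌊0.6325/0.0416667⌋ = 15 → p.

FB06jp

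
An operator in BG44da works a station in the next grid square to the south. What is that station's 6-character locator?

Latitude subsquare a = 0; −1 → -1, wraps to 23 = x, carry into square.
Latitude square 4; −1 → 3.
The longitude characters are unchanged.

BG43dx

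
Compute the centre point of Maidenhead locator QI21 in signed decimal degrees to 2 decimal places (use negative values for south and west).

Field Q=16, I=8: +16·20° lon, +8·10° lat → SW at lon 140°, lat -10°.
Square 2, 1: +2·2° lon, +1·1° lat → SW at lon 144°, lat -9°.
Cell spans 2° lon × 1° lat. Centre is SW corner plus half of each.
latitude -8.50, longitude 145.00.

-8.50, 145.00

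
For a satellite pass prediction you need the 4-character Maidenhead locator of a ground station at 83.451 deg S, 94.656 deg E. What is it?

Offset from 180°W / 90°S: lon 274.66°, lat 6.55°.
Field: lon ⌊274.66/20⌋ = 13 → N; lat ⌊6.55/10⌋ = 0 → A.
Square: lon ⌊14.66/2⌋ = 7; lat ⌊6.55/1⌋ = 6.

NA76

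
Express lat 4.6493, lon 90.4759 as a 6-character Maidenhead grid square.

NJ54fp

Offset from 180°W / 90°S: lon 270.4759°, lat 94.6493°.
Field (20°×10°, letters A–R): 270.4759/20 → 13 → N, 94.6493/10 → 9 → J; chars NJ.
Square (2°×1°, digits 0–9): 10.4759/2 → 5, 4.6493/1 → 4; chars 54.
Subsquare (5′×2.5′, letters a–x): 0.4759/0.0833333 → 5 → f, 0.6493/0.0416667 → 15 → p; chars fp.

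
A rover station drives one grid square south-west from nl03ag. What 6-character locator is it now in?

Longitude subsquare a = 0; −1 → -1, wraps to 23 = x, carry into square.
Longitude square 0; −1 → -1, wraps to 9, carry into field.
Longitude field N = 13; −1 → 12 = M.
Latitude subsquare g = 6; −1 → 5 = f.

ML93xf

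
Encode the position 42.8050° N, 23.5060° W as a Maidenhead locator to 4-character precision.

Shift to the Maidenhead origin (180°W, 90°S): lon 156.49, lat 132.81.
Field: lon ⌊156.49/20⌋ = 7 → H; lat ⌊132.81/10⌋ = 13 → N.
Square: lon ⌊16.49/2⌋ = 8; lat ⌊2.81/1⌋ = 2.

HN82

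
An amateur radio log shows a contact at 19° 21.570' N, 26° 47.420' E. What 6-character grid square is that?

Add 180° to longitude and 90° to latitude: 206.7903, 109.3595.
Field: lon ⌊206.7903/20⌋ = 10 → K; lat ⌊109.3595/10⌋ = 10 → K.
Square: lon ⌊6.7903/2⌋ = 3; lat ⌊9.3595/1⌋ = 9.
Subsquare: lon ⌊0.7903/0.0833333⌋ = 9 → j; lat ⌊0.3595/0.0416667⌋ = 8 → i.

KK39ji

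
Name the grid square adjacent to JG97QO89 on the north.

Latitude extended square 9; +1 → 10, wraps to 0, carry into subsquare.
Latitude subsquare o = 14; +1 → 15 = p.
The longitude characters are unchanged.

JG97qp80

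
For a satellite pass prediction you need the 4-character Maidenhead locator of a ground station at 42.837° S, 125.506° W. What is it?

CE77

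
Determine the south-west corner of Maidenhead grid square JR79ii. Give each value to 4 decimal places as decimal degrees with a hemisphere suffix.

89.3333° N, 14.6667° E

Field J=9, R=17: +9·20° lon, +17·10° lat → SW at lon 0°, lat 80°.
Square 7, 9: +7·2° lon, +9·1° lat → SW at lon 14°, lat 89°.
Subsquare i=8, i=8: +8·0.0833333° lon, +8·0.0416667° lat → SW at lon 14.6667°, lat 89.3333°.
latitude 89.3333° N, longitude 14.6667° E.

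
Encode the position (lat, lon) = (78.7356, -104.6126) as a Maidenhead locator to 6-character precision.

DQ78qr

Add 180° to longitude and 90° to latitude: 75.3874, 168.7356.
Field: 75.3874/20 → 3 → D, 168.7356/10 → 16 → Q; chars DQ.
Square: 15.3874/2 → 7, 8.7356/1 → 8; chars 78.
Subsquare: 1.3874/0.0833333 → 16 → q, 0.7356/0.0416667 → 17 → r; chars qr.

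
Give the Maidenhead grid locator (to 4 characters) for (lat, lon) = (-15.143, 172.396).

Add 180° to longitude and 90° to latitude: 352.40, 74.86.
Field (20°×10°, letters A–R): lon ⌊352.40/20⌋ = 17 → R; lat ⌊74.86/10⌋ = 7 → H.
Square (2°×1°, digits 0–9): lon ⌊12.40/2⌋ = 6; lat ⌊4.86/1⌋ = 4.

RH64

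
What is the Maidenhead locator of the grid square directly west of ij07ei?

IJ07di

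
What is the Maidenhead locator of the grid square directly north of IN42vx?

IN43va

Latitude subsquare x = 23; +1 → 24, wraps to 0 = a, carry into square.
Latitude square 2; +1 → 3.
The longitude characters are unchanged.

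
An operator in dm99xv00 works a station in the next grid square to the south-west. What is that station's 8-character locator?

DM99wu99

Longitude extended square 0; −1 → -1, wraps to 9, carry into subsquare.
Longitude subsquare x = 23; −1 → 22 = w.
Latitude extended square 0; −1 → -1, wraps to 9, carry into subsquare.
Latitude subsquare v = 21; −1 → 20 = u.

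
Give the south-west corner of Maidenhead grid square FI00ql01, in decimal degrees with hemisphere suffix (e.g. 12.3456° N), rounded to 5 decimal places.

9.53750° S, 78.66667° W

Field F=5, I=8: +5·20° lon, +8·10° lat → SW at lon -80°, lat -10°.
Square 0, 0: +0·2° lon, +0·1° lat → SW at lon -80°, lat -10°.
Subsquare q=16, l=11: +16·0.0833333° lon, +11·0.0416667° lat → SW at lon -78.6667°, lat -9.54167°.
Extended square 0, 1: +0·0.00833333° lon, +1·0.00416667° lat → SW at lon -78.6667°, lat -9.5375°.
latitude 9.53750° S, longitude 78.66667° W.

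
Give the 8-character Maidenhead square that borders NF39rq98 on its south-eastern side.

Longitude extended square 9; +1 → 10, wraps to 0, carry into subsquare.
Longitude subsquare r = 17; +1 → 18 = s.
Latitude extended square 8; −1 → 7.

NF39sq07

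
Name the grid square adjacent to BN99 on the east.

Longitude square 9; +1 → 10, wraps to 0, carry into field.
Longitude field B = 1; +1 → 2 = C.
The latitude characters are unchanged.

CN09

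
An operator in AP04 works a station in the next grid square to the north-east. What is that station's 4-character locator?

Longitude square 0; +1 → 1.
Latitude square 4; +1 → 5.

AP15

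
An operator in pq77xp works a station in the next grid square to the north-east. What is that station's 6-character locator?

PQ87aq

Longitude subsquare x = 23; +1 → 24, wraps to 0 = a, carry into square.
Longitude square 7; +1 → 8.
Latitude subsquare p = 15; +1 → 16 = q.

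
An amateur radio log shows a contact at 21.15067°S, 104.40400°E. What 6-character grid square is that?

OG28eu

Offset from 180°W / 90°S: lon 284.4040°, lat 68.8493°.
Field (20°×10°, letters A–R): lon ⌊284.4040/20⌋ = 14 → O; lat ⌊68.8493/10⌋ = 6 → G.
Square (2°×1°, digits 0–9): lon ⌊4.4040/2⌋ = 2; lat ⌊8.8493/1⌋ = 8.
Subsquare (5′×2.5′, letters a–x): lon ⌊0.4040/0.0833333⌋ = 4 → e; lat ⌊0.8493/0.0416667⌋ = 20 → u.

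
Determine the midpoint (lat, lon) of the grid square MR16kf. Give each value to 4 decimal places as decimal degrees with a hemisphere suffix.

86.2292° N, 62.8750° E

Field M=12, R=17: +12·20° lon, +17·10° lat → SW at lon 60°, lat 80°.
Square 1, 6: +1·2° lon, +6·1° lat → SW at lon 62°, lat 86°.
Subsquare k=10, f=5: +10·0.0833333° lon, +5·0.0416667° lat → SW at lon 62.8333°, lat 86.2083°.
Cell spans 0.0833333° lon × 0.0416667° lat. Centre is SW corner plus half of each.
latitude 86.2292° N, longitude 62.8750° E.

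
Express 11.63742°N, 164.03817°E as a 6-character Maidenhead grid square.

RK21ap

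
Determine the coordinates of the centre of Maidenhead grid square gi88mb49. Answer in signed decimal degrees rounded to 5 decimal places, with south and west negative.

Field G=6, I=8: +6·20° lon, +8·10° lat → SW at lon -60°, lat -10°.
Square 8, 8: +8·2° lon, +8·1° lat → SW at lon -44°, lat -2°.
Subsquare m=12, b=1: +12·0.0833333° lon, +1·0.0416667° lat → SW at lon -43°, lat -1.95833°.
Extended square 4, 9: +4·0.00833333° lon, +9·0.00416667° lat → SW at lon -42.9667°, lat -1.92083°.
Cell spans 0.00833333° lon × 0.00416667° lat. Centre is SW corner plus half of each.
latitude -1.91875, longitude -42.96250.

-1.91875, -42.96250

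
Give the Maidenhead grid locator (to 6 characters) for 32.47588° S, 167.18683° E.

RF37om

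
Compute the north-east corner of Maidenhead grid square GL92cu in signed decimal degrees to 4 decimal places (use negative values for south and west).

22.8750, -41.7500

Field G=6, L=11: +6·20° lon, +11·10° lat → SW at lon -60°, lat 20°.
Square 9, 2: +9·2° lon, +2·1° lat → SW at lon -42°, lat 22°.
Subsquare c=2, u=20: +2·0.0833333° lon, +20·0.0416667° lat → SW at lon -41.8333°, lat 22.8333°.
Cell spans 0.0833333° lon × 0.0416667° lat. NE corner is SW corner plus one full cell.
latitude 22.8750, longitude -41.7500.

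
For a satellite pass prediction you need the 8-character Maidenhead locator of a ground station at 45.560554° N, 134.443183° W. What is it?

CN25sn64

Add 180° to longitude and 90° to latitude: 45.55682, 135.56055.
Field: lon ⌊45.55682/20⌋ = 2 → C; lat ⌊135.56055/10⌋ = 13 → N.
Square: lon ⌊5.55682/2⌋ = 2; lat ⌊5.56055/1⌋ = 5.
Subsquare: lon ⌊1.55682/0.0833333⌋ = 18 → s; lat ⌊0.56055/0.0416667⌋ = 13 → n.
Extended square: lon ⌊0.05682/0.00833333⌋ = 6; lat ⌊0.01889/0.00416667⌋ = 4.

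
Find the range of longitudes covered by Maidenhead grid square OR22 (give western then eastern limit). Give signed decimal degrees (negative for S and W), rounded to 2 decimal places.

104.00, 106.00

Field O=14, R=17: +14·20° lon, +17·10° lat → SW at lon 100°, lat 80°.
Square 2, 2: +2·2° lon, +2·1° lat → SW at lon 104°, lat 82°.
Cell spans 2° lon × 1° lat.
west 104.00, east 106.00.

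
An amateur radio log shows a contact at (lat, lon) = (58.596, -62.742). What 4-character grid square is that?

FO88

Shift to the Maidenhead origin (180°W, 90°S): lon 117.26, lat 148.60.
Field (20°×10°, letters A–R): lon ⌊117.26/20⌋ = 5 → F; lat ⌊148.60/10⌋ = 14 → O.
Square (2°×1°, digits 0–9): lon ⌊17.26/2⌋ = 8; lat ⌊8.60/1⌋ = 8.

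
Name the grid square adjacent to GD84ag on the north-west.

GD74xh

Longitude subsquare a = 0; −1 → -1, wraps to 23 = x, carry into square.
Longitude square 8; −1 → 7.
Latitude subsquare g = 6; +1 → 7 = h.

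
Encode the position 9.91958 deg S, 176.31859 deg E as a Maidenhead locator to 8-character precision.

RI80db89

Shift to the Maidenhead origin (180°W, 90°S): lon 356.31859, lat 80.08042.
Field: 356.31859/20 → 17 → R, 80.08042/10 → 8 → I; chars RI.
Square: 16.31859/2 → 8, 0.08042/1 → 0; chars 80.
Subsquare: 0.31859/0.0833333 → 3 → d, 0.08042/0.0416667 → 1 → b; chars db.
Extended square: 0.06859/0.00833333 → 8, 0.03875/0.00416667 → 9; chars 89.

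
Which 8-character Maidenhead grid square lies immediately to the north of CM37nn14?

Latitude extended square 4; +1 → 5.
The longitude characters are unchanged.

CM37nn15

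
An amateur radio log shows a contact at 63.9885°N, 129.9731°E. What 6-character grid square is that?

PP43xx

Offset from 180°W / 90°S: lon 309.9731°, lat 153.9885°.
Field: 309.9731/20 → 15 → P, 153.9885/10 → 15 → P; chars PP.
Square: 9.9731/2 → 4, 3.9885/1 → 3; chars 43.
Subsquare: 1.9731/0.0833333 → 23 → x, 0.9885/0.0416667 → 23 → x; chars xx.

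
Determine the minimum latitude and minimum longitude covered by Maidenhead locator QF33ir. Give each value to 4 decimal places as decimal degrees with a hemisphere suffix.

Field Q=16, F=5: +16·20° lon, +5·10° lat → SW at lon 140°, lat -40°.
Square 3, 3: +3·2° lon, +3·1° lat → SW at lon 146°, lat -37°.
Subsquare i=8, r=17: +8·0.0833333° lon, +17·0.0416667° lat → SW at lon 146.667°, lat -36.2917°.
latitude 36.2917° S, longitude 146.6667° E.

36.2917° S, 146.6667° E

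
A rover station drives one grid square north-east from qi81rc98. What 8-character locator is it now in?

QI81sc09

Longitude extended square 9; +1 → 10, wraps to 0, carry into subsquare.
Longitude subsquare r = 17; +1 → 18 = s.
Latitude extended square 8; +1 → 9.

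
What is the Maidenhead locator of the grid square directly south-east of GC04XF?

GC14ae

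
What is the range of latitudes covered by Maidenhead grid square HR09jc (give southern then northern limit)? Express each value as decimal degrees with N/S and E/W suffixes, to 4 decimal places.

89.0833° N, 89.1250° N

Field H=7, R=17: +7·20° lon, +17·10° lat → SW at lon -40°, lat 80°.
Square 0, 9: +0·2° lon, +9·1° lat → SW at lon -40°, lat 89°.
Subsquare j=9, c=2: +9·0.0833333° lon, +2·0.0416667° lat → SW at lon -39.25°, lat 89.0833°.
Cell spans 0.0833333° lon × 0.0416667° lat.
south 89.0833° N, north 89.1250° N.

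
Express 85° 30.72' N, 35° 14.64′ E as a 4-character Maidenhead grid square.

Shift to the Maidenhead origin (180°W, 90°S): lon 215.24, lat 175.51.
Field: 215.24/20 → 10 → K, 175.51/10 → 17 → R; chars KR.
Square: 15.24/2 → 7, 5.51/1 → 5; chars 75.

KR75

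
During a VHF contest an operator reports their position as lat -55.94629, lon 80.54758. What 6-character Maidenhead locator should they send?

ND04gb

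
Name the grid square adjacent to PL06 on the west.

OL96

Longitude square 0; −1 → -1, wraps to 9, carry into field.
Longitude field P = 15; −1 → 14 = O.
The latitude characters are unchanged.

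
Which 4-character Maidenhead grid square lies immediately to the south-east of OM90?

Longitude square 9; +1 → 10, wraps to 0, carry into field.
Longitude field O = 14; +1 → 15 = P.
Latitude square 0; −1 → -1, wraps to 9, carry into field.
Latitude field M = 12; −1 → 11 = L.

PL09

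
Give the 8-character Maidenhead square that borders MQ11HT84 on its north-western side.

MQ11ht75

Longitude extended square 8; −1 → 7.
Latitude extended square 4; +1 → 5.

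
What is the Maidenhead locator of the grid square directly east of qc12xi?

Longitude subsquare x = 23; +1 → 24, wraps to 0 = a, carry into square.
Longitude square 1; +1 → 2.
The latitude characters are unchanged.

QC22ai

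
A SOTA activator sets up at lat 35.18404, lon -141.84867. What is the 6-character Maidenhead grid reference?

Shift to the Maidenhead origin (180°W, 90°S): lon 38.1513, lat 125.1840.
Field: lon ⌊38.1513/20⌋ = 1 → B; lat ⌊125.1840/10⌋ = 12 → M.
Square: lon ⌊18.1513/2⌋ = 9; lat ⌊5.1840/1⌋ = 5.
Subsquare: lon ⌊0.1513/0.0833333⌋ = 1 → b; lat ⌊0.1840/0.0416667⌋ = 4 → e.

BM95be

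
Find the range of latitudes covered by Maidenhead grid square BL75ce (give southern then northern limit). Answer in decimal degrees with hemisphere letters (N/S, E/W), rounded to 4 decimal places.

25.1667° N, 25.2083° N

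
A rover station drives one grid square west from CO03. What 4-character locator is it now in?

BO93

Longitude square 0; −1 → -1, wraps to 9, carry into field.
Longitude field C = 2; −1 → 1 = B.
The latitude characters are unchanged.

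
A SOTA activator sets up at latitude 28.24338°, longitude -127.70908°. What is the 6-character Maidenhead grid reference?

CL68df

Add 180° to longitude and 90° to latitude: 52.2909, 118.2434.
Field (20°×10°, letters A–R): lon ⌊52.2909/20⌋ = 2 → C; lat ⌊118.2434/10⌋ = 11 → L.
Square (2°×1°, digits 0–9): lon ⌊12.2909/2⌋ = 6; lat ⌊8.2434/1⌋ = 8.
Subsquare (5′×2.5′, letters a–x): lon ⌊0.2909/0.0833333⌋ = 3 → d; lat ⌊0.2434/0.0416667⌋ = 5 → f.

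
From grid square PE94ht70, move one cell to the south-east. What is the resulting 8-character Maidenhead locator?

PE94hs89

Longitude extended square 7; +1 → 8.
Latitude extended square 0; −1 → -1, wraps to 9, carry into subsquare.
Latitude subsquare t = 19; −1 → 18 = s.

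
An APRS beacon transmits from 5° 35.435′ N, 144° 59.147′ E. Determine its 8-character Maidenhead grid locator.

QJ25lo81

Add 180° to longitude and 90° to latitude: 324.98578, 95.59058.
Field: 324.98578/20 → 16 → Q, 95.59058/10 → 9 → J; chars QJ.
Square: 4.98578/2 → 2, 5.59058/1 → 5; chars 25.
Subsquare: 0.98578/0.0833333 → 11 → l, 0.59058/0.0416667 → 14 → o; chars lo.
Extended square: 0.06912/0.00833333 → 8, 0.00725/0.00416667 → 1; chars 81.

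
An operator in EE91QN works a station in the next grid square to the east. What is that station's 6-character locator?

Longitude subsquare q = 16; +1 → 17 = r.
The latitude characters are unchanged.

EE91rn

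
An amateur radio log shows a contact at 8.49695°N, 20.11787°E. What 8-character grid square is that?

KJ08bl49

Add 180° to longitude and 90° to latitude: 200.11787, 98.49695.
Field: lon ⌊200.11787/20⌋ = 10 → K; lat ⌊98.49695/10⌋ = 9 → J.
Square: lon ⌊0.11787/2⌋ = 0; lat ⌊8.49695/1⌋ = 8.
Subsquare: lon ⌊0.11787/0.0833333⌋ = 1 → b; lat ⌊0.49695/0.0416667⌋ = 11 → l.
Extended square: lon ⌊0.03454/0.00833333⌋ = 4; lat ⌊0.03862/0.00416667⌋ = 9.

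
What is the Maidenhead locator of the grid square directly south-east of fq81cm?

Longitude subsquare c = 2; +1 → 3 = d.
Latitude subsquare m = 12; −1 → 11 = l.

FQ81dl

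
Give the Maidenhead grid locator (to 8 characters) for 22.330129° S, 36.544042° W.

HG17rq40

Shift to the Maidenhead origin (180°W, 90°S): lon 143.45596, lat 67.66987.
Field: lon ⌊143.45596/20⌋ = 7 → H; lat ⌊67.66987/10⌋ = 6 → G.
Square: lon ⌊3.45596/2⌋ = 1; lat ⌊7.66987/1⌋ = 7.
Subsquare: lon ⌊1.45596/0.0833333⌋ = 17 → r; lat ⌊0.66987/0.0416667⌋ = 16 → q.
Extended square: lon ⌊0.03929/0.00833333⌋ = 4; lat ⌊0.00320/0.00416667⌋ = 0.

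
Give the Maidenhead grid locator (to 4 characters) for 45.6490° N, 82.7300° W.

EN85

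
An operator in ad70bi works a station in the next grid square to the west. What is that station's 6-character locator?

AD70ai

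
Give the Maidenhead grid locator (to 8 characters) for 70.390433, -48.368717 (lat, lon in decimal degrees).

GQ50tj53

Shift to the Maidenhead origin (180°W, 90°S): lon 131.63128, lat 160.39043.
Field: 131.63128/20 → 6 → G, 160.39043/10 → 16 → Q; chars GQ.
Square: 11.63128/2 → 5, 0.39043/1 → 0; chars 50.
Subsquare: 1.63128/0.0833333 → 19 → t, 0.39043/0.0416667 → 9 → j; chars tj.
Extended square: 0.04795/0.00833333 → 5, 0.01543/0.00416667 → 3; chars 53.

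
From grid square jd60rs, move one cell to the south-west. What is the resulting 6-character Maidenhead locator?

JD60qr

Longitude subsquare r = 17; −1 → 16 = q.
Latitude subsquare s = 18; −1 → 17 = r.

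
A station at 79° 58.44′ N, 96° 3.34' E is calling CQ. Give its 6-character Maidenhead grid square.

NQ89ax

Add 180° to longitude and 90° to latitude: 276.0557, 169.9740.
Field: 276.0557/20 → 13 → N, 169.9740/10 → 16 → Q; chars NQ.
Square: 16.0557/2 → 8, 9.9740/1 → 9; chars 89.
Subsquare: 0.0557/0.0833333 → 0 → a, 0.9740/0.0416667 → 23 → x; chars ax.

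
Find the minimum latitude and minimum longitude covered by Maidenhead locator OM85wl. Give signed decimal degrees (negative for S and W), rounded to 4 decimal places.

Field O=14, M=12: +14·20° lon, +12·10° lat → SW at lon 100°, lat 30°.
Square 8, 5: +8·2° lon, +5·1° lat → SW at lon 116°, lat 35°.
Subsquare w=22, l=11: +22·0.0833333° lon, +11·0.0416667° lat → SW at lon 117.833°, lat 35.4583°.
latitude 35.4583, longitude 117.8333.

35.4583, 117.8333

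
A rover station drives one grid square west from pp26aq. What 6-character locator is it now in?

Longitude subsquare a = 0; −1 → -1, wraps to 23 = x, carry into square.
Longitude square 2; −1 → 1.
The latitude characters are unchanged.

PP16xq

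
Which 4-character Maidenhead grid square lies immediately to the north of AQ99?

Latitude square 9; +1 → 10, wraps to 0, carry into field.
Latitude field Q = 16; +1 → 17 = R.
The longitude characters are unchanged.

AR90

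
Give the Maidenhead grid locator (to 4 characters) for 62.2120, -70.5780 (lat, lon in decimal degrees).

FP42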